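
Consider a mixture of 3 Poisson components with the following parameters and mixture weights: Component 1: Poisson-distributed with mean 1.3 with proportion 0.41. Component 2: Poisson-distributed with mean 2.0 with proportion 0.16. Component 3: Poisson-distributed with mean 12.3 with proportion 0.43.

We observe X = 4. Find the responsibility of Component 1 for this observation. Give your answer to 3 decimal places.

0.449

By Bayes' theorem, P(k | x) = π_k f_k(x) / Σ_j π_j f_j(x).
Evaluate each component's likelihood at the observed value:
  L_1 = e^(−1.3)·1.3^4/4! = 0.0324324
  L_2 = e^(−2.0)·2.0^4/4! = 0.0902235
  L_3 = e^(−12.3)·12.3^4/4! = 0.00434097
Unnormalised posteriors:
  π_1·L_1 = 0.41 × 0.0324324 = 0.0132973
  π_2·L_2 = 0.16 × 0.0902235 = 0.0144358
  π_3·L_3 = 0.43 × 0.00434097 = 0.00186662
Sum: 0.0132973 + 0.0144358 + 0.00186662 = 0.0295997
P(Component 1 | x) = 0.0132973 / 0.0295997 ≈ 0.449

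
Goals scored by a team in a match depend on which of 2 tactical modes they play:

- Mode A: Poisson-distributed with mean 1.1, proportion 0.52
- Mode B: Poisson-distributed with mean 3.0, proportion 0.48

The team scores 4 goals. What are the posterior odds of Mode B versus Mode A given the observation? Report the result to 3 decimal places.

7.638

The posterior odds equal the prior odds times the likelihood ratio: (w_i/w_j)·(f_i(x)/f_j(x)).
Poisson probabilities:
  L_A = 0.0203065
  L_B = 0.168031
Odds = (0.48/0.52) × (0.168031/0.0203065) = 0.923077 × 8.27475 ≈ 7.638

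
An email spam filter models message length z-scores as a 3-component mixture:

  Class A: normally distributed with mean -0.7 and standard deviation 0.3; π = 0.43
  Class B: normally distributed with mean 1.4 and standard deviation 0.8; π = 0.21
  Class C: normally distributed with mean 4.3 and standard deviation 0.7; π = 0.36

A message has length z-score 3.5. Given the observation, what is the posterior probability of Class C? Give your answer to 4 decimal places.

P(component k | x) = w_k·f_k(x) / marginal(x), where marginal(x) = Σ_j w_j·f_j(x).
Evaluate each component's likelihood at the observed value:
  f_A = (1/(0.3·√(2π)))·exp(−(3.5−-0.7)²/(2·0.3²)) = 1.329808·exp(-98.00000) = 3.65536e-43
  f_B = (1/(0.8·√(2π)))·exp(−(3.5−1.4)²/(2·0.8²)) = 0.498678·exp(-3.44531) = 0.0159052
  f_C = (1/(0.7·√(2π)))·exp(−(3.5−4.3)²/(2·0.7²)) = 0.569918·exp(-0.65306) = 0.296614
Weight by the priors:
  w_A·f_A = 0.43 × 3.65536e-43 = 1.5718e-43
  w_B·f_B = 0.21 × 0.0159052 = 0.0033401
  w_C·f_C = 0.36 × 0.296614 = 0.106781
Sum: 1.5718e-43 + 0.0033401 + 0.106781 = 0.110121
P(Class C | x) ≈ 0.9697

0.9697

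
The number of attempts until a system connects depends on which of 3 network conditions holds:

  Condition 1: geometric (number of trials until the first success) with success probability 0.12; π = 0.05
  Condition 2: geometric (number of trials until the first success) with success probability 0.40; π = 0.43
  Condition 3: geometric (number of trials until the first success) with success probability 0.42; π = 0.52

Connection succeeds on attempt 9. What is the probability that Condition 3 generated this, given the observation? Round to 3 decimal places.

0.357

By Bayes' theorem, P(k | x) = P(Z=k) f_k(x) / Σ_j P(Z=j) f_j(x).
Geometric probabilities:
  p_1 = 0.0431561
  p_2 = 0.00671846
  p_3 = 0.00537865
Unnormalised posteriors:
  P(Z=1)·p_1 = 0.05 × 0.0431561 = 0.00215781
  P(Z=2)·p_2 = 0.43 × 0.00671846 = 0.00288894
  P(Z=3)·p_3 = 0.52 × 0.00537865 = 0.0027969
Normaliser: 0.00215781 + 0.00288894 + 0.0027969 = 0.00784364
So the posterior for Condition 3 is 0.0027969 / 0.00784364 ≈ 0.357.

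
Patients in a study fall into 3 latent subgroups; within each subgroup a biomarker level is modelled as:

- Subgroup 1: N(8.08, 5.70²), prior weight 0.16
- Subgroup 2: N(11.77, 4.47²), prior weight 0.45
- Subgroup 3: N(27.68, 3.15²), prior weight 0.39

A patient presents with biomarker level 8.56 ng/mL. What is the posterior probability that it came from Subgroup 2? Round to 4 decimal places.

0.7355

Posterior ∝ prior × likelihood, so P(k | x) ∝ P(Z=k) f_k(x); normalise over all components.
Normal densities:
  L_1 = (1/(5.70·√(2π)))·exp(−(8.56−8.08)²/(2·5.70²)) = 0.069990·exp(-0.00355) = 0.0697421
  L_2 = (1/(4.47·√(2π)))·exp(−(8.56−11.77)²/(2·4.47²)) = 0.089249·exp(-0.25785) = 0.0689637
  L_3 = (1/(3.15·√(2π)))·exp(−(8.56−27.68)²/(2·3.15²)) = 0.126648·exp(-18.42149) = 1.26546e-09
Unnormalised posteriors:
  P(Z=1)·L_1 = 0.16 × 0.0697421 = 0.0111587
  P(Z=2)·L_2 = 0.45 × 0.0689637 = 0.0310336
  P(Z=3)·L_3 = 0.39 × 1.26546e-09 = 4.93531e-10
Denominator: 0.0111587 + 0.0310336 + 4.93531e-10 = 0.0421924
So the posterior for Subgroup 2 is 0.0310336 / 0.0421924 ≈ 0.7355.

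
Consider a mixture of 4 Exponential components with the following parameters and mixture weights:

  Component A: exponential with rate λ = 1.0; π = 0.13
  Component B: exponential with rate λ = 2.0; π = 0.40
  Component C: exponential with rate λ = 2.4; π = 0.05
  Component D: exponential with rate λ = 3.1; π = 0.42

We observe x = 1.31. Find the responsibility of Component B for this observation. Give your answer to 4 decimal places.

0.4816

By Bayes' theorem, P(k | x) = π_k f_k(x) / Σ_j π_j f_j(x).
Component likelihoods at x = 1.31:
  p_A = 1.0·e^(−1.0·1.31) = 1.0·e^(−1.3100) = 0.26982
  p_B = 2.0·e^(−2.0·1.31) = 2.0·e^(−2.6200) = 0.145606
  p_C = 2.4·e^(−2.4·1.31) = 2.4·e^(−3.1440) = 0.103464
  p_D = 3.1·e^(−3.1·1.31) = 3.1·e^(−4.0610) = 0.0534185
Multiply by the mixture weights:
  π_A·p_A = 0.13 × 0.26982 = 0.0350766
  π_B·p_B = 0.40 × 0.145606 = 0.0582423
  π_C·p_C = 0.05 × 0.103464 = 0.0051732
  π_D·p_D = 0.42 × 0.0534185 = 0.0224358
Evidence: 0.0350766 + 0.0582423 + 0.0051732 + 0.0224358 = 0.120928
P(Component B | the observation) ≈ 0.4816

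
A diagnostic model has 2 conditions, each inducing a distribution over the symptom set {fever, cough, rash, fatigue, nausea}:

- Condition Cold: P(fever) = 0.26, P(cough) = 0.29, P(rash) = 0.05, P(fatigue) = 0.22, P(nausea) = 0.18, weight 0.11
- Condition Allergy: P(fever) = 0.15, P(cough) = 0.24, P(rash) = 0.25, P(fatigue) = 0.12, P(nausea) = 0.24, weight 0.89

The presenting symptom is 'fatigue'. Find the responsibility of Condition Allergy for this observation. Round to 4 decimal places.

0.8153

P(component k | x) = P(Z=k)·f_k(x) / marginal(x), where marginal(x) = Σ_j P(Z=j)·f_j(x).
Categorical probabilities:
  p_Cold = P(fatigue | comp) = 0.22
  p_Allergy = P(fatigue | comp) = 0.12
Weight by the priors:
  P(Z=Cold)·p_Cold = 0.11 × 0.22 = 0.0242
  P(Z=Allergy)·p_Allergy = 0.89 × 0.12 = 0.1068
Marginal: 0.0242 + 0.1068 = 0.131
P(Condition Allergy | x) = 0.1068 / 0.131 ≈ 0.8153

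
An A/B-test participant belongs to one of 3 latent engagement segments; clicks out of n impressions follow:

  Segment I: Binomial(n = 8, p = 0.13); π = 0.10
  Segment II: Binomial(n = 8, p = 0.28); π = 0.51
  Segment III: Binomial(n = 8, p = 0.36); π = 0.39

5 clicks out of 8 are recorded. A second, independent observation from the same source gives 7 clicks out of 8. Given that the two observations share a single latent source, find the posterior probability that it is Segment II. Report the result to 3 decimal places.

0.093

Posterior ∝ prior × likelihood, so P(k | x) ∝ w_k f_k(x); normalise over all components.
Since both observations come from the same component, the likelihood for component k is f_k(x₁)·f_k(x₂).
  L_I = [0.00136919] × [4.3673e-06] = 5.97964e-09
  L_II = [0.0359729] × [0.000777193] = 2.79579e-05
  L_III = [0.0887647] × [0.00401225] = 0.000356146
Multiply by the mixture weights:
  w_I·L_I = 0.10 × 5.97964e-09 = 5.97964e-10
  w_II·L_II = 0.51 × 2.79579e-05 = 1.42585e-05
  w_III·L_III = 0.39 × 0.000356146 = 0.000138897
Evidence: 5.97964e-10 + 1.42585e-05 + 0.000138897 = 0.000153156
Responsibility of Segment II: 1.42585e-05 / 0.000153156 ≈ 0.093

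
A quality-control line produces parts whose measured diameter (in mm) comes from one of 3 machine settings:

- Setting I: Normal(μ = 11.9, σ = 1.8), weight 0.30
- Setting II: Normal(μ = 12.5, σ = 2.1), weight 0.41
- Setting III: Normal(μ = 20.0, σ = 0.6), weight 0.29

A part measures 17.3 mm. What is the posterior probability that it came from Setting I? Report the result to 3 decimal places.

0.114

P(component k | x) = π_k·f_k(x) / marginal(x), where marginal(x) = Σ_j π_j·f_j(x).
Component likelihoods at x = 17.3 mm:
  f_I = 0.00246214
  f_II = 0.0139382
  f_III = 2.66396e-05
Prior × likelihood for each component:
  π_I·f_I = 0.30 × 0.00246214 = 0.000738641
  π_II·f_II = 0.41 × 0.0139382 = 0.00571467
  π_III·f_III = 0.29 × 2.66396e-05 = 7.72547e-06
Denominator: 0.000738641 + 0.00571467 + 7.72547e-06 = 0.00646104
P(Setting I | the observation) ≈ 0.114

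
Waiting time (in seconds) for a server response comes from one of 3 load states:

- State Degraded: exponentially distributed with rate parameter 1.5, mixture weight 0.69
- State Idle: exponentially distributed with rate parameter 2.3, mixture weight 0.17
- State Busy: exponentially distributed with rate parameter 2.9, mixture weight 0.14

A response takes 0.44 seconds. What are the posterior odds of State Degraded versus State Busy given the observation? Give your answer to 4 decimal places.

4.7200

Posterior odds = (w_i f_i(x)) / (w_j f_j(x)); the normalising sum cancels.
Component likelihoods at x = 0.44 seconds:
  L_Degraded = 1.5·e^(−1.5·0.44) = 1.5·e^(−0.6600) = 0.775277
  L_Idle = 2.3·e^(−2.3·0.44) = 2.3·e^(−1.0120) = 0.83603
  L_Busy = 2.9·e^(−2.9·0.44) = 2.9·e^(−1.2760) = 0.80954
Posterior odds = (w_Degraded·L_Degraded) / (w_Busy·L_Busy) = (0.69·0.775277) / (0.14·0.80954) = 0.534941 / 0.113336 ≈ 4.7200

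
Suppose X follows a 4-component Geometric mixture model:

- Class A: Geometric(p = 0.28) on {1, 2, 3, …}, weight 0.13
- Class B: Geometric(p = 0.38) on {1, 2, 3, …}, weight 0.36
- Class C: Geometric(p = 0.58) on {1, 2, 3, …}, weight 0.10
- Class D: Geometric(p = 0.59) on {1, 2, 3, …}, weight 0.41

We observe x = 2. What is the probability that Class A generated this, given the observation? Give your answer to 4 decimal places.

By Bayes' theorem, P(k | x) = π_k f_k(x) / Σ_j π_j f_j(x).
Geometric probabilities:
  p_A = 0.2016
  p_B = 0.2356
  p_C = 0.2436
  p_D = 0.2419
Weight by the priors:
  π_A·p_A = 0.13 × 0.2016 = 0.026208
  π_B·p_B = 0.36 × 0.2356 = 0.084816
  π_C·p_C = 0.10 × 0.2436 = 0.02436
  π_D·p_D = 0.41 × 0.2419 = 0.099179
Sum: 0.026208 + 0.084816 + 0.02436 + 0.099179 = 0.234563
P(Class A | data) = 0.026208 / 0.234563 ≈ 0.1117

0.1117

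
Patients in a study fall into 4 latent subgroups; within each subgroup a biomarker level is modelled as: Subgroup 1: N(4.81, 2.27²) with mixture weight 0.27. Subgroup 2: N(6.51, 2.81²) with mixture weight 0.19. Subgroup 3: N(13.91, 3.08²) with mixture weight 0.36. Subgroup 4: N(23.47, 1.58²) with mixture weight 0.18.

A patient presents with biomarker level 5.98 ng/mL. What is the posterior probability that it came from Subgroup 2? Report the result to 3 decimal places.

0.380

By Bayes' theorem, P(k | x) = π_k f_k(x) / Σ_j π_j f_j(x).
Normal densities:
  f_1 = 0.153885
  f_2 = 0.139469
  f_3 = 0.00470869
  f_4 = 6.22002e-28
Unnormalised posteriors:
  π_1·f_1 = 0.27 × 0.153885 = 0.0415491
  π_2·f_2 = 0.19 × 0.139469 = 0.0264992
  π_3·f_3 = 0.36 × 0.00470869 = 0.00169513
  π_4·f_4 = 0.18 × 6.22002e-28 = 1.1196e-28
Normaliser: 0.0415491 + 0.0264992 + 0.00169513 + 1.1196e-28 = 0.0697434
P(Subgroup 2 | x) ≈ 0.380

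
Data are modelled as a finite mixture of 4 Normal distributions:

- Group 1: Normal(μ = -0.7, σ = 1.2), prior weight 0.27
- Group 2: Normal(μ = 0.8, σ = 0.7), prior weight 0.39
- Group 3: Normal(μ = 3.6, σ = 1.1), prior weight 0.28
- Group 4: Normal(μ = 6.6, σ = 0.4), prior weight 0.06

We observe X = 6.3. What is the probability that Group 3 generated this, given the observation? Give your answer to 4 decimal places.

0.0995

The responsibility of component k is P(Z=k) f_k(x) divided by Σ_j P(Z=j) f_j(x).
Normal densities:
  L_1 = (1/(1.2·√(2π)))·exp(−(6.3−-0.7)²/(2·1.2²)) = 0.332452·exp(-17.01389) = 1.35735e-08
  L_2 = (1/(0.7·√(2π)))·exp(−(6.3−0.8)²/(2·0.7²)) = 0.569918·exp(-30.86735) = 2.24024e-14
  L_3 = (1/(1.1·√(2π)))·exp(−(6.3−3.6)²/(2·1.1²)) = 0.362675·exp(-3.01240) = 0.0178341
  L_4 = (1/(0.4·√(2π)))·exp(−(6.3−6.6)²/(2·0.4²)) = 0.997356·exp(-0.28125) = 0.752844
Prior × likelihood for each component:
  P(Z=1)·L_1 = 0.27 × 1.35735e-08 = 3.66484e-09
  P(Z=2)·L_2 = 0.39 × 2.24024e-14 = 8.73692e-15
  P(Z=3)·L_3 = 0.28 × 0.0178341 = 0.00499354
  P(Z=4)·L_4 = 0.06 × 0.752844 = 0.0451706
Normaliser: 3.66484e-09 + 8.73692e-15 + 0.00499354 + 0.0451706 = 0.0501642
P(Group 3 | x) = 0.00499354 / 0.0501642 ≈ 0.0995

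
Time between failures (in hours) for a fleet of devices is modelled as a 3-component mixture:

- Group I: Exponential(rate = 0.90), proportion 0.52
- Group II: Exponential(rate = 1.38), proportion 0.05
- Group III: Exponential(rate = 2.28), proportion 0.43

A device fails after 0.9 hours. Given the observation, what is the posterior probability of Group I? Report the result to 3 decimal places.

Posterior ∝ prior × likelihood, so P(k | x) ∝ P(Z=k) f_k(x); normalise over all components.
Exponential densities:
  f_I = 0.90·e^(−0.90·0.9) = 0.90·e^(−0.8100) = 0.400372
  f_II = 1.38·e^(−1.38·0.9) = 1.38·e^(−1.2420) = 0.398552
  f_III = 2.28·e^(−2.28·0.9) = 2.28·e^(−2.0520) = 0.292929
Unnormalised posteriors:
  P(Z=I)·f_I = 0.52 × 0.400372 = 0.208194
  P(Z=II)·f_II = 0.05 × 0.398552 = 0.0199276
  P(Z=III)·f_III = 0.43 × 0.292929 = 0.12596
Sum: 0.208194 + 0.0199276 + 0.12596 = 0.354081
P(Group I | data) = 0.208194 / 0.354081 ≈ 0.588

0.588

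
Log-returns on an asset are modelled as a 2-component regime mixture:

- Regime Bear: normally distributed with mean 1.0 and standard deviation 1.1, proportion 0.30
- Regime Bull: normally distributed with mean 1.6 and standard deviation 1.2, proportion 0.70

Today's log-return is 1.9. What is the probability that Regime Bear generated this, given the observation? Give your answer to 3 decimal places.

Apply Bayes' rule: the posterior for each component is proportional to its prior times its likelihood at x.
Normal densities:
  L_Bear = (1/(1.1·√(2π)))·exp(−(1.9−1.0)²/(2·1.1²)) = 0.362675·exp(-0.33471) = 0.25951
  L_Bull = (1/(1.2·√(2π)))·exp(−(1.9−1.6)²/(2·1.2²)) = 0.332452·exp(-0.03125) = 0.322223
Weight by the priors:
  π_Bear·L_Bear = 0.30 × 0.25951 = 0.077853
  π_Bull·L_Bull = 0.70 × 0.322223 = 0.225556
Marginal: 0.077853 + 0.225556 = 0.303409
So the posterior for Regime Bear is 0.077853 / 0.303409 ≈ 0.257.

0.257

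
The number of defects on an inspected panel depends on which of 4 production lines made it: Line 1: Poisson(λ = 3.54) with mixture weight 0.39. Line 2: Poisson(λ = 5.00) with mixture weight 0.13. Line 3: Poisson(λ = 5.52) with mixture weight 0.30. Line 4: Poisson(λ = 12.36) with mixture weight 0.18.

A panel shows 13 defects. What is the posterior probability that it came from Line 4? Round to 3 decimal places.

Posterior ∝ prior × likelihood, so P(k | x) ∝ w_k f_k(x); normalise over all components.
Poisson probabilities:
  L_1 = e^(−3.54)·3.54^13/13! = 6.38792e-05
  L_2 = e^(−5.00)·5.00^13/13! = 0.00132086
  L_3 = e^(−5.52)·5.52^13/13! = 0.00284199
  L_4 = e^(−12.36)·12.36^13/13! = 0.108163
Unnormalised posteriors:
  w_1·L_1 = 0.39 × 6.38792e-05 = 2.49129e-05
  w_2·L_2 = 0.13 × 0.00132086 = 0.000171712
  w_3·L_3 = 0.30 × 0.00284199 = 0.000852596
  w_4·L_4 = 0.18 × 0.108163 = 0.0194694
Normaliser: 2.49129e-05 + 0.000171712 + 0.000852596 + 0.0194694 = 0.0205186
P(Line 4 | 13 defects) = 0.0194694 / 0.0205186 ≈ 0.949

0.949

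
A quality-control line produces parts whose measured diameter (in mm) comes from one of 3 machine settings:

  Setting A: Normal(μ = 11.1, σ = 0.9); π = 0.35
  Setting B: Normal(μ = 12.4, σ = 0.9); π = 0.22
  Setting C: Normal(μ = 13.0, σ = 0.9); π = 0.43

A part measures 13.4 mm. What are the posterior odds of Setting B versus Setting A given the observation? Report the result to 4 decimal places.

8.8804

The posterior odds equal the prior odds times the likelihood ratio: (w_i/w_j)·(f_i(x)/f_j(x)).
Normal densities:
  p_A = (1/(0.9·√(2π)))·exp(−(13.4−11.1)²/(2·0.9²)) = 0.443269·exp(-3.26543) = 0.0169242
  p_B = (1/(0.9·√(2π)))·exp(−(13.4−12.4)²/(2·0.9²)) = 0.443269·exp(-0.61728) = 0.239103
  p_C = (1/(0.9·√(2π)))·exp(−(13.4−13.0)²/(2·0.9²)) = 0.443269·exp(-0.09877) = 0.401582
Odds = (0.22/0.35) × (0.239103/0.0169242) = 0.628571 × 14.1279 ≈ 8.8804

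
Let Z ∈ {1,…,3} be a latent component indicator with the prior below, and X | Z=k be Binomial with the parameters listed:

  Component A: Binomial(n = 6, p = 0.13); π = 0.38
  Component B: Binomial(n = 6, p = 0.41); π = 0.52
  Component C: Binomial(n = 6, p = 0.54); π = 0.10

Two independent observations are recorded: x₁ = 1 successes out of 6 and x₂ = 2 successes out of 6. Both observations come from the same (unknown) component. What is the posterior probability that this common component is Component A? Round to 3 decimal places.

The responsibility of component k is π_k f_k(x) divided by Σ_j π_j f_j(x).
Since both observations come from the same component, the likelihood for component k is f_k(x₁)·f_k(x₂).
  f_A = [C(6,1)·0.13^1·0.87^5 = 6·0.13·0.498421 = 0.388768] × [0.14523] = 0.0564606
  f_B = [C(6,1)·0.41^1·0.59^5 = 6·0.41·0.0714924 = 0.175871] × [0.305539] = 0.0537356
  f_C = [C(6,1)·0.54^1·0.46^5 = 6·0.54·0.0205963 = 0.066732] × [0.195844] = 0.0130691
Multiply by the mixture weights:
  π_A·f_A = 0.38 × 0.0564606 = 0.021455
  π_B·f_B = 0.52 × 0.0537356 = 0.0279425
  π_C·f_C = 0.10 × 0.0130691 = 0.00130691
Evidence: 0.021455 + 0.0279425 + 0.00130691 = 0.0507045
So the posterior for Component A is 0.021455 / 0.0507045 ≈ 0.423.

0.423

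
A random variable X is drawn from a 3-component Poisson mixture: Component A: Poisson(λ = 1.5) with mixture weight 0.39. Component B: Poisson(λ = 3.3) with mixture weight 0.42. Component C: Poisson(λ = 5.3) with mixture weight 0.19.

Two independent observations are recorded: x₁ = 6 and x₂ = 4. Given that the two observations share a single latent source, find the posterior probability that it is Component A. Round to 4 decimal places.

0.0065

Apply Bayes' rule: the posterior for each component is proportional to its prior times its likelihood at x.
Since both observations come from the same component, the likelihood for component k is f_k(x₁)·f_k(x₂).
  L_A = [0.00352999] × [0.0470665] = 0.000166144
  L_B = [0.0661575] × [0.182252] = 0.0120574
  L_C = [0.15366] × [0.164109] = 0.025217
Multiply by the mixture weights:
  π_A·L_A = 0.39 × 0.000166144 = 6.47963e-05
  π_B·L_B = 0.42 × 0.0120574 = 0.00506409
  π_C·L_C = 0.19 × 0.025217 = 0.00479123
Sum: 6.47963e-05 + 0.00506409 + 0.00479123 = 0.00992012
P(Component A | x₁,x₂) ≈ 0.0065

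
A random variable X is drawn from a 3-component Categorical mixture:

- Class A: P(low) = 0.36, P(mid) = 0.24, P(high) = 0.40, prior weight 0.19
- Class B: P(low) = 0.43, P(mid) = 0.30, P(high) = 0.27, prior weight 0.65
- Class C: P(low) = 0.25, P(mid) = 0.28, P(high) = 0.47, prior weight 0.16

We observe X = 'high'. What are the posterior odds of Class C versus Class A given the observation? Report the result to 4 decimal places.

0.9895

Since P(k|x) ∝ w_k f_k(x), the posterior odds are w_i f_i(x) / (w_j f_j(x)).
Component likelihoods at x = 'high':
  L_A = 0.4
  L_B = 0.27
  L_C = 0.47
Posterior odds = (w_C·L_C) / (w_A·L_A) = (0.16·0.47) / (0.19·0.4) = 0.0752 / 0.076 ≈ 0.9895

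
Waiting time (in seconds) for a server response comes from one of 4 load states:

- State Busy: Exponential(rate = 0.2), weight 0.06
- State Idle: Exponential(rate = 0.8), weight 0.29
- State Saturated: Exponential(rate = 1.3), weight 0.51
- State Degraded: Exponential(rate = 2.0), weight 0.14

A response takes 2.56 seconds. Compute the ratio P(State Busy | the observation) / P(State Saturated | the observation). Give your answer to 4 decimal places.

0.3024

Only the two components matter; the odds are (P(Z=i) f_i(x)) / (P(Z=j) f_j(x)).
Exponential densities:
  f_Busy = 0.2·e^(−0.2·2.56) = 0.2·e^(−0.5120) = 0.119859
  f_Idle = 0.8·e^(−0.8·2.56) = 0.8·e^(−2.0480) = 0.103194
  f_Saturated = 1.3·e^(−1.3·2.56) = 1.3·e^(−3.3280) = 0.0466242
  f_Degraded = 2.0·e^(−2.0·2.56) = 2.0·e^(−5.1200) = 0.011952
Posterior odds = (P(Z=Busy)·f_Busy) / (P(Z=Saturated)·f_Saturated) = (0.06·0.119859) / (0.51·0.0466242) = 0.00719155 / 0.0237783 ≈ 0.3024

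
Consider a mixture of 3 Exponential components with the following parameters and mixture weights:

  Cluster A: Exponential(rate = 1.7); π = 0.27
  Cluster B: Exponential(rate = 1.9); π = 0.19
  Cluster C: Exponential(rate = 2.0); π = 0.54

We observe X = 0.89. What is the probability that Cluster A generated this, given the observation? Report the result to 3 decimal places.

Posterior ∝ prior × likelihood, so P(k | x) ∝ π_k f_k(x); normalise over all components.
Exponential densities:
  p_A = 0.374422
  p_B = 0.350237
  p_C = 0.337276
Multiply by the mixture weights:
  π_A·p_A = 0.27 × 0.374422 = 0.101094
  π_B·p_B = 0.19 × 0.350237 = 0.066545
  π_C·p_C = 0.54 × 0.337276 = 0.182129
Evidence: 0.101094 + 0.066545 + 0.182129 = 0.349768
P(Cluster A | 0.89) = 0.101094 / 0.349768 ≈ 0.289

0.289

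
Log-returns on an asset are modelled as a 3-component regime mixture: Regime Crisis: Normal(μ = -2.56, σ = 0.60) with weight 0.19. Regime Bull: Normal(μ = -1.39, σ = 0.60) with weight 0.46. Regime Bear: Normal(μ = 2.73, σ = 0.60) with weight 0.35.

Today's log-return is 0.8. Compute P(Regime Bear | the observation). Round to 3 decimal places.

0.771

Posterior ∝ prior × likelihood, so P(k | x) ∝ π_k f_k(x); normalise over all components.
Normal densities:
  p_Crisis = 1.03044e-07
  p_Bull = 0.000850775
  p_Bear = 0.00376659
Unnormalised posteriors:
  π_Crisis·p_Crisis = 0.19 × 1.03044e-07 = 1.95783e-08
  π_Bull·p_Bull = 0.46 × 0.000850775 = 0.000391356
  π_Bear·p_Bear = 0.35 × 0.00376659 = 0.00131831
Sum: 1.95783e-08 + 0.000391356 + 0.00131831 = 0.00170968
Responsibility of Regime Bear: 0.00131831 / 0.00170968 ≈ 0.771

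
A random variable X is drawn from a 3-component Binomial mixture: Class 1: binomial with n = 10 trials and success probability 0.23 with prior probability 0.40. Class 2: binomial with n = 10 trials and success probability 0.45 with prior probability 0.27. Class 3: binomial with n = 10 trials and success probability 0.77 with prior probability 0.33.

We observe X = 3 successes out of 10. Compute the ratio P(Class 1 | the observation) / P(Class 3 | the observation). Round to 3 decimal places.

Only the two components matter; the odds are (π_i f_i(x)) / (π_j f_j(x)).
Component likelihoods at x = 3 successes out of 10:
  p_1 = 0.234315
  p_2 = 0.166478
  p_3 = 0.0018653
0.0937259 / 0.000615548 ≈ 152.264

152.264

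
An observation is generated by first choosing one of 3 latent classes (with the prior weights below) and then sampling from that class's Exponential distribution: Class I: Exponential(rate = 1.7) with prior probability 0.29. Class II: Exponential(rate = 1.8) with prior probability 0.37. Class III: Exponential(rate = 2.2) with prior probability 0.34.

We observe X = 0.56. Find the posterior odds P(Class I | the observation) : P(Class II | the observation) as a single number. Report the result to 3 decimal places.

Only the two components matter; the odds are (w_i f_i(x)) / (w_j f_j(x)).
Component likelihoods at x = 0.56:
  f_I = 1.7·e^(−1.7·0.56) = 1.7·e^(−0.9520) = 0.656146
  f_II = 1.8·e^(−1.8·0.56) = 1.8·e^(−1.0080) = 0.656907
  f_III = 2.2·e^(−2.2·0.56) = 2.2·e^(−1.2320) = 0.641759
Odds = (0.29/0.37) × (0.656146/0.656907) = 0.783784 × 0.998842 ≈ 0.783

0.783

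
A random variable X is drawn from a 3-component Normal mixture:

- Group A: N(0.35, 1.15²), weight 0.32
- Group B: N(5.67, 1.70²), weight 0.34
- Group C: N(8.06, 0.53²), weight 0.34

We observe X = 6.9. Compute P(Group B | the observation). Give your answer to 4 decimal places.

By Bayes' theorem, P(k | x) = P(Z=k) f_k(x) / Σ_j P(Z=j) f_j(x).
Evaluate each component's likelihood at the observed value:
  L_A = 3.13226e-08
  L_B = 0.180628
  L_C = 0.0686167
Multiply by the mixture weights:
  P(Z=A)·L_A = 0.32 × 3.13226e-08 = 1.00232e-08
  P(Z=B)·L_B = 0.34 × 0.180628 = 0.0614136
  P(Z=C)·L_C = 0.34 × 0.0686167 = 0.0233297
Sum: 1.00232e-08 + 0.0614136 + 0.0233297 = 0.0847433
Responsibility of Group B: 0.0614136 / 0.0847433 ≈ 0.7247

0.7247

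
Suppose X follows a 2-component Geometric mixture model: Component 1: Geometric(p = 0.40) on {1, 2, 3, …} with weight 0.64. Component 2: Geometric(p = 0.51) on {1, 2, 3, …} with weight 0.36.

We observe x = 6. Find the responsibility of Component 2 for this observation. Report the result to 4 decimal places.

Posterior ∝ prior × likelihood, so P(k | x) ∝ π_k f_k(x); normalise over all components.
Evaluate each component's likelihood at the observed value:
  L_1 = 0.40·(1−0.40)^5 = 0.40·0.07776 = 0.031104
  L_2 = 0.51·(1−0.51)^5 = 0.51·0.0282475 = 0.0144062
Weight by the priors:
  π_1·L_1 = 0.64 × 0.031104 = 0.0199066
  π_2·L_2 = 0.36 × 0.0144062 = 0.00518625
Marginal: 0.0199066 + 0.00518625 = 0.0250928
So the posterior for Component 2 is 0.00518625 / 0.0250928 ≈ 0.2067.

0.2067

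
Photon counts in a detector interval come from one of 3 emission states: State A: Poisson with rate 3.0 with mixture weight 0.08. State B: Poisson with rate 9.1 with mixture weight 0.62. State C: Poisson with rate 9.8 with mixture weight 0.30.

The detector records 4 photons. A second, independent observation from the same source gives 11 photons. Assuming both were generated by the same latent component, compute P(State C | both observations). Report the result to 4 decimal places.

0.2658

By Bayes' theorem, P(k | x) = π_k f_k(x) / Σ_j π_j f_j(x).
Since both observations come from the same component, the likelihood for component k is f_k(x₁)·f_k(x₂).
  p_A = [e^(−3.0)·3.0^4/4! = 0.168031] × [0.00022095] = 3.71266e-05
  p_B = [e^(−9.1)·9.1^4/4! = 0.0319062] × [0.0991334] = 0.00316296
  p_C = [e^(−9.8)·9.8^4/4! = 0.0213112] × [0.111236] = 0.00237057
Unnormalised posteriors:
  π_A·p_A = 0.08 × 3.71266e-05 = 2.97013e-06
  π_B·p_B = 0.62 × 0.00316296 = 0.00196104
  π_C·p_C = 0.30 × 0.00237057 = 0.00071117
Marginal: 2.97013e-06 + 0.00196104 + 0.00071117 = 0.00267518
Responsibility of State C: 0.00071117 / 0.00267518 ≈ 0.2658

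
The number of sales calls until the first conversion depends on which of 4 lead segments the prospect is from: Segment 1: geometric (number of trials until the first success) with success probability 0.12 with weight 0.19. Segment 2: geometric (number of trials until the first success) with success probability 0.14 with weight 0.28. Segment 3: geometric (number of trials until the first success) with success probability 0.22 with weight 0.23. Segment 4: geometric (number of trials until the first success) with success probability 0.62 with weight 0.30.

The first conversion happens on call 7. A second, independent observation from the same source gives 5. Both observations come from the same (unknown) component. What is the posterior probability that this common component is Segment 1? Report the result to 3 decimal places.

0.262

The responsibility of component k is w_k f_k(x) divided by Σ_j w_j f_j(x).
Since both observations come from the same component, the likelihood for component k is f_k(x₁)·f_k(x₂).
  p_1 = [0.0557285] × [0.0719634] = 0.00401041
  p_2 = [0.0566394] × [0.0765811] = 0.00433751
  p_3 = [0.0495439] × [0.0814331] = 0.00403452
  p_4 = [0.00186678] × [0.0129278] = 2.41334e-05
Multiply by the mixture weights:
  w_1·p_1 = 0.19 × 0.00401041 = 0.000761979
  w_2·p_2 = 0.28 × 0.00433751 = 0.0012145
  w_3·p_3 = 0.23 × 0.00403452 = 0.000927939
  w_4·p_4 = 0.30 × 2.41334e-05 = 7.24003e-06
Normaliser: 0.000761979 + 0.0012145 + 0.000927939 + 7.24003e-06 = 0.00291166
P(Segment 1 | x₁,x₂) ≈ 0.262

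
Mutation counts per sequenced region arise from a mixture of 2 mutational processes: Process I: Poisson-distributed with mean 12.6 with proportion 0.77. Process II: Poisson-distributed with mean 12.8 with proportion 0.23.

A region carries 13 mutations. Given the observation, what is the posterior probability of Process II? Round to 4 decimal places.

0.2308

P(component k | x) = π_k·f_k(x) / marginal(x), where marginal(x) = Σ_j π_j·f_j(x).
Evaluate each component's likelihood at the observed value:
  f_I = e^(−12.6)·12.6^13/13! = 0.109251
  f_II = e^(−12.8)·12.8^13/13! = 0.109769
Unnormalised posteriors:
  π_I·f_I = 0.77 × 0.109251 = 0.0841234
  π_II·f_II = 0.23 × 0.109769 = 0.0252469
Normaliser: 0.0841234 + 0.0252469 = 0.10937
P(Process II | data) = 0.0252469 / 0.10937 ≈ 0.2308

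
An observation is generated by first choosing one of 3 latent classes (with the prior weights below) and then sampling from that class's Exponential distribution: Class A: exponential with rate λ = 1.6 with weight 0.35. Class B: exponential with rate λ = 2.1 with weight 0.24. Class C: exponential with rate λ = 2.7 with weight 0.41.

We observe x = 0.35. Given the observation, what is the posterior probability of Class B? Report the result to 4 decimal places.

Apply Bayes' rule: the posterior for each component is proportional to its prior times its likelihood at x.
Component likelihoods at x = 0.35:
  p_A = 0.913935
  p_B = 1.00696
  p_C = 1.04943
Prior × likelihood for each component:
  P(Z=A)·p_A = 0.35 × 0.913935 = 0.319877
  P(Z=B)·p_B = 0.24 × 1.00696 = 0.241671
  P(Z=C)·p_C = 0.41 × 1.04943 = 0.430268
Marginal: 0.319877 + 0.241671 + 0.430268 = 0.991816
P(Class B | the observation) ≈ 0.2437

0.2437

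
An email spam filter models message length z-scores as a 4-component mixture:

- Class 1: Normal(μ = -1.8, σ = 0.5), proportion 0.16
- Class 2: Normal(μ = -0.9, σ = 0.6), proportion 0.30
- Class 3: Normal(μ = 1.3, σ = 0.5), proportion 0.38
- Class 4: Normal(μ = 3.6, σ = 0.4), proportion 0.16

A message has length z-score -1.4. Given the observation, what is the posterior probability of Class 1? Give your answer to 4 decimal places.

Posterior ∝ prior × likelihood, so P(k | x) ∝ π_k f_k(x); normalise over all components.
Evaluate each component's likelihood at the observed value:
  f_1 = 0.579383
  f_2 = 0.469853
  f_3 = 3.71472e-07
  f_4 = 1.1738e-34
Prior × likelihood for each component:
  π_1·f_1 = 0.16 × 0.579383 = 0.0927013
  π_2·f_2 = 0.30 × 0.469853 = 0.140956
  π_3·f_3 = 0.38 × 3.71472e-07 = 1.4116e-07
  π_4·f_4 = 0.16 × 1.1738e-34 = 1.87808e-35
Sum: 0.0927013 + 0.140956 + 1.4116e-07 + 1.87808e-35 = 0.233657
Responsibility of Class 1: 0.0927013 / 0.233657 ≈ 0.3967

0.3967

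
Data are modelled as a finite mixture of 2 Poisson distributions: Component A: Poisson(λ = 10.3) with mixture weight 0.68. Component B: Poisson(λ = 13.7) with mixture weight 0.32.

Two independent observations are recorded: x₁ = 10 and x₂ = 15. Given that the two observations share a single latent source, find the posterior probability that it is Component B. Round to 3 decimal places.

0.396

Posterior ∝ prior × likelihood, so P(k | x) ∝ π_k f_k(x); normalise over all components.
Since both observations come from the same component, the likelihood for component k is f_k(x₁)·f_k(x₂).
  L_A = [e^(−10.3)·10.3^10/10! = 0.124559] × [0.0400706] = 0.00499116
  L_B = [e^(−13.7)·13.7^10/10! = 0.0720457] × [0.0964883] = 0.00695157
Prior × likelihood for each component:
  π_A·L_A = 0.68 × 0.00499116 = 0.00339399
  π_B·L_B = 0.32 × 0.00695157 = 0.0022245
Sum: 0.00339399 + 0.0022245 = 0.00561849
P(Component B | x) ≈ 0.396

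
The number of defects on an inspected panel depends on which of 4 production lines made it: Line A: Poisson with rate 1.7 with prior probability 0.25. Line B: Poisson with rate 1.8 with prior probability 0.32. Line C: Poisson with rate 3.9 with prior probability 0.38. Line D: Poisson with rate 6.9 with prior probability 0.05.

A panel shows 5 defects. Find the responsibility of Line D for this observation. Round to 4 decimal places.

0.0841

P(component k | x) = w_k·f_k(x) / marginal(x), where marginal(x) = Σ_j w_j·f_j(x).
Component likelihoods at x = 5 defects:
  L_A = e^(−1.7)·1.7^5/5! = 0.0216154
  L_B = e^(−1.8)·1.8^5/5! = 0.0260286
  L_C = e^(−3.9)·3.9^5/5! = 0.152193
  L_D = e^(−6.9)·6.9^5/5! = 0.131351
Prior × likelihood for each component:
  w_A·L_A = 0.25 × 0.0216154 = 0.00540384
  w_B·L_B = 0.32 × 0.0260286 = 0.00832916
  w_C·L_C = 0.38 × 0.152193 = 0.0578332
  w_D·L_D = 0.05 × 0.131351 = 0.00656753
Marginal: 0.00540384 + 0.00832916 + 0.0578332 + 0.00656753 = 0.0781337
So the posterior for Line D is 0.00656753 / 0.0781337 ≈ 0.0841.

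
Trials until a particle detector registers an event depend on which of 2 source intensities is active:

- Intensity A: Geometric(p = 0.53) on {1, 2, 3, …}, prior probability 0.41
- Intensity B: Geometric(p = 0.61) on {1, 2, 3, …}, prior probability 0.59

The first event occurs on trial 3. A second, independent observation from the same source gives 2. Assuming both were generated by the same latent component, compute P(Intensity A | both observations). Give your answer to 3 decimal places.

P(component k | x) = w_k·f_k(x) / marginal(x), where marginal(x) = Σ_j w_j·f_j(x).
Since both observations come from the same component, the likelihood for component k is f_k(x₁)·f_k(x₂).
  L_A = [0.53·(1−0.53)^2 = 0.53·0.2209 = 0.117077] × [0.2491] = 0.0291639
  L_B = [0.61·(1−0.61)^2 = 0.61·0.1521 = 0.092781] × [0.2379] = 0.0220726
Multiply by the mixture weights:
  w_A·L_A = 0.41 × 0.0291639 = 0.0119572
  w_B·L_B = 0.59 × 0.0220726 = 0.0130228
Marginal: 0.0119572 + 0.0130228 = 0.02498
P(Intensity A | x) ≈ 0.479

0.479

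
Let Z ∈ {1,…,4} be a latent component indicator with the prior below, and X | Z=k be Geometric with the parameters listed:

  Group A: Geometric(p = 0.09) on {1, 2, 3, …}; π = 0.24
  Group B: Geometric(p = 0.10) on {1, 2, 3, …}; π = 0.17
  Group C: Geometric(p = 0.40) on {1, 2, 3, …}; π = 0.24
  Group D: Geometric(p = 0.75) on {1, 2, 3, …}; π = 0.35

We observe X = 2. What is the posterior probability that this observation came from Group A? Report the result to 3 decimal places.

Posterior ∝ prior × likelihood, so P(k | x) ∝ w_k f_k(x); normalise over all components.
Component likelihoods at x = 2:
  L_A = 0.09·(1−0.09)^1 = 0.09·0.91 = 0.0819
  L_B = 0.10·(1−0.10)^1 = 0.10·0.9 = 0.09
  L_C = 0.40·(1−0.40)^1 = 0.40·0.6 = 0.24
  L_D = 0.75·(1−0.75)^1 = 0.75·0.25 = 0.1875
Multiply by the mixture weights:
  w_A·L_A = 0.24 × 0.0819 = 0.019656
  w_B·L_B = 0.17 × 0.09 = 0.0153
  w_C·L_C = 0.24 × 0.24 = 0.0576
  w_D·L_D = 0.35 × 0.1875 = 0.065625
Marginal: 0.019656 + 0.0153 + 0.0576 + 0.065625 = 0.158181
P(Group A | x) = 0.019656 / 0.158181 ≈ 0.124

0.124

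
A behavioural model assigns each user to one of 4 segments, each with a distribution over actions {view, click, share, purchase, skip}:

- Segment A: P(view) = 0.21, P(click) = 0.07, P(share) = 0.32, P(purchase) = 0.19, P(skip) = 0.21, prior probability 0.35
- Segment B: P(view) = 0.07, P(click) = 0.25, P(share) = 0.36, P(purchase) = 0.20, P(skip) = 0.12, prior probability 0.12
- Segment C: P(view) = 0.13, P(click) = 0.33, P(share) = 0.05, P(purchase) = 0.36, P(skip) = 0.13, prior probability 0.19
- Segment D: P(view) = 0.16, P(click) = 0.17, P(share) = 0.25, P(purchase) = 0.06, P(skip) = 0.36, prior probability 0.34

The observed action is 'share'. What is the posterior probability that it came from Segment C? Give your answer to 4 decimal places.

0.0380

P(component k | x) = P(Z=k)·f_k(x) / marginal(x), where marginal(x) = Σ_j P(Z=j)·f_j(x).
Evaluate each component's likelihood at the observed value:
  L_A = P(share | comp) = 0.32
  L_B = P(share | comp) = 0.36
  L_C = P(share | comp) = 0.05
  L_D = P(share | comp) = 0.25
Multiply by the mixture weights:
  P(Z=A)·L_A = 0.35 × 0.32 = 0.112
  P(Z=B)·L_B = 0.12 × 0.36 = 0.0432
  P(Z=C)·L_C = 0.19 × 0.05 = 0.0095
  P(Z=D)·L_D = 0.34 × 0.25 = 0.085
Sum: 0.112 + 0.0432 + 0.0095 + 0.085 = 0.2497
P(Segment C | the observation) = 0.0095 / 0.2497 ≈ 0.0380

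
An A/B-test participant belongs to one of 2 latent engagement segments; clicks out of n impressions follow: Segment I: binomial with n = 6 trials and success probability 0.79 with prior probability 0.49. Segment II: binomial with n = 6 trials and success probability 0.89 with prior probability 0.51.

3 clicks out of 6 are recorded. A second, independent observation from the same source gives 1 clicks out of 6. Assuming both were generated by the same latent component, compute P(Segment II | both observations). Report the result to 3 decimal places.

P(component k | x) = π_k·f_k(x) / marginal(x), where marginal(x) = Σ_j π_j·f_j(x).
Since both observations come from the same component, the likelihood for component k is f_k(x₁)·f_k(x₂).
  L_I = [C(6,3)·0.79^3·0.21^3 = 20·0.493039·0.009261 = 0.0913207] × [0.00193586] = 0.000176784
  L_II = [C(6,3)·0.89^3·0.11^3 = 20·0.704969·0.001331 = 0.0187663] × [8.60012e-05] = 1.61392e-06
Weight by the priors:
  π_I·L_I = 0.49 × 0.000176784 = 8.66244e-05
  π_II·L_II = 0.51 × 1.61392e-06 = 8.23101e-07
Normaliser: 8.66244e-05 + 8.23101e-07 = 8.74475e-05
P(Segment II | x) = 8.23101e-07 / 8.74475e-05 ≈ 0.009

0.009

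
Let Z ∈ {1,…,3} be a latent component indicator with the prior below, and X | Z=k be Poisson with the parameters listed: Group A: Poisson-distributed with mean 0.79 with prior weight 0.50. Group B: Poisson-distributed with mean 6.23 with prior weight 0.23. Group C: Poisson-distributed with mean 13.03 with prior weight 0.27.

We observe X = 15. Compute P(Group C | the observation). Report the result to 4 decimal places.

P(component k | x) = π_k·f_k(x) / marginal(x), where marginal(x) = Σ_j π_j·f_j(x).
Evaluate each component's likelihood at the observed value:
  p_A = 1.01115e-14
  p_B = 0.00124499
  p_C = 0.0888811
Unnormalised posteriors:
  π_A·p_A = 0.50 × 1.01115e-14 = 5.05573e-15
  π_B·p_B = 0.23 × 0.00124499 = 0.000286348
  π_C·p_C = 0.27 × 0.0888811 = 0.0239979
Marginal: 5.05573e-15 + 0.000286348 + 0.0239979 = 0.0242843
P(Group C | the observation) ≈ 0.9882

0.9882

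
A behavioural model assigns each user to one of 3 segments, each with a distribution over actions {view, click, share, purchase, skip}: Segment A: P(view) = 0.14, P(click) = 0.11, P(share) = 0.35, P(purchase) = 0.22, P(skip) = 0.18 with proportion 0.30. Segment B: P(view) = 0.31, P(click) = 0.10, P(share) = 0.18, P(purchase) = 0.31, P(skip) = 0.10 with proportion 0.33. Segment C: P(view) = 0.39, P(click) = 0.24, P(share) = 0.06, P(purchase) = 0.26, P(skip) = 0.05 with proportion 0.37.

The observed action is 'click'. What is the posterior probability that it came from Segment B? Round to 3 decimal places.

Apply Bayes' rule: the posterior for each component is proportional to its prior times its likelihood at x.
Component likelihoods at x = 'click':
  f_A = P(click | comp) = 0.11
  f_B = P(click | comp) = 0.10
  f_C = P(click | comp) = 0.24
Multiply by the mixture weights:
  w_A·f_A = 0.30 × 0.11 = 0.033
  w_B·f_B = 0.33 × 0.1 = 0.033
  w_C·f_C = 0.37 × 0.24 = 0.0888
Denominator: 0.033 + 0.033 + 0.0888 = 0.1548
Responsibility of Segment B: 0.033 / 0.1548 ≈ 0.213

0.213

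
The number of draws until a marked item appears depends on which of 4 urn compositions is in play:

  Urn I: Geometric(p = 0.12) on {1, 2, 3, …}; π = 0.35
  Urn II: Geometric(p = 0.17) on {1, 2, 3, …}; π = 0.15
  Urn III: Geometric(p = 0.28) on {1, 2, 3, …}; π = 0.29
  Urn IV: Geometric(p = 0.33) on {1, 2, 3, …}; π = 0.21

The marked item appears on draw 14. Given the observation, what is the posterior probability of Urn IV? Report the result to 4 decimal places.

0.0323

Apply Bayes' rule: the posterior for each component is proportional to its prior times its likelihood at x.
Geometric probabilities:
  f_I = 0.0227749
  f_II = 0.0150822
  f_III = 0.00391274
  f_IV = 0.0018092
Weight by the priors:
  π_I·f_I = 0.35 × 0.0227749 = 0.00797121
  π_II·f_II = 0.15 × 0.0150822 = 0.00226233
  π_III·f_III = 0.29 × 0.00391274 = 0.00113469
  π_IV·f_IV = 0.21 × 0.0018092 = 0.000379932
Marginal: 0.00797121 + 0.00226233 + 0.00113469 + 0.000379932 = 0.0117482
P(Urn IV | x) = 0.000379932 / 0.0117482 ≈ 0.0323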